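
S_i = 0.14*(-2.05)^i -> [0.14, -0.29, 0.59, -1.21, 2.47]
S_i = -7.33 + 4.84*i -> [-7.33, -2.49, 2.35, 7.19, 12.03]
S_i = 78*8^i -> [78, 624, 4992, 39936, 319488]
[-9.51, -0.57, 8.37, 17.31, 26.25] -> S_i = -9.51 + 8.94*i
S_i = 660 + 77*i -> [660, 737, 814, 891, 968]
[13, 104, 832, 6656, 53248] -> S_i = 13*8^i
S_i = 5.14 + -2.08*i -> [5.14, 3.06, 0.98, -1.1, -3.18]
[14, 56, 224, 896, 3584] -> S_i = 14*4^i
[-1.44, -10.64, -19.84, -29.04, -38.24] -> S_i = -1.44 + -9.20*i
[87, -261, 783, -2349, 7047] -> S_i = 87*-3^i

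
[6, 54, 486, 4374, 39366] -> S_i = 6*9^i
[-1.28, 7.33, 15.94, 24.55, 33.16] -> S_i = -1.28 + 8.61*i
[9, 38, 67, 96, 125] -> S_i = 9 + 29*i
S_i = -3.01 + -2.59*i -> [-3.01, -5.6, -8.19, -10.78, -13.37]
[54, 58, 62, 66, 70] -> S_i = 54 + 4*i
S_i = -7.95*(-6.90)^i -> [-7.95, 54.86, -378.5, 2611.65, -18020.36]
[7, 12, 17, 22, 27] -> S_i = 7 + 5*i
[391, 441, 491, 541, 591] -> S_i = 391 + 50*i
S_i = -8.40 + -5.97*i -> [-8.4, -14.37, -20.34, -26.31, -32.28]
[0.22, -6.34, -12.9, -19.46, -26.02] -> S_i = 0.22 + -6.56*i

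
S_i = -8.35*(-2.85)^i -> [-8.35, 23.8, -67.82, 193.3, -550.89]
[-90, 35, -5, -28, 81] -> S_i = Random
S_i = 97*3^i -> [97, 291, 873, 2619, 7857]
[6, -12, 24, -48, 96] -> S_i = 6*-2^i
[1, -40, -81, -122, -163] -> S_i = 1 + -41*i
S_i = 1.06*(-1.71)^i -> [1.06, -1.81, 3.1, -5.3, 9.06]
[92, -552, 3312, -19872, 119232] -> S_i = 92*-6^i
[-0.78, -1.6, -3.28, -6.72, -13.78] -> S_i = -0.78*2.05^i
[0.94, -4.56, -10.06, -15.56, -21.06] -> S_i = 0.94 + -5.50*i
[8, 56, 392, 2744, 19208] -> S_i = 8*7^i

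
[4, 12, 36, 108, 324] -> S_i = 4*3^i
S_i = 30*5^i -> [30, 150, 750, 3750, 18750]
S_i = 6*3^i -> [6, 18, 54, 162, 486]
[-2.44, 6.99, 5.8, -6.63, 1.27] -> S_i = Random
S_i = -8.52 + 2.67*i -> [-8.52, -5.85, -3.18, -0.51, 2.16]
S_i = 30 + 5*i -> [30, 35, 40, 45, 50]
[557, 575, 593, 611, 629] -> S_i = 557 + 18*i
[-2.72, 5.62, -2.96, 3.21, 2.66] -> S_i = Random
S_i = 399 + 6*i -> [399, 405, 411, 417, 423]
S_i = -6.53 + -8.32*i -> [-6.53, -14.85, -23.17, -31.49, -39.81]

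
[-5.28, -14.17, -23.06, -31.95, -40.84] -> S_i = -5.28 + -8.89*i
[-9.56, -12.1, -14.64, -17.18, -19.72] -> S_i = -9.56 + -2.54*i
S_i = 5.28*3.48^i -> [5.28, 18.37, 63.94, 222.52, 774.37]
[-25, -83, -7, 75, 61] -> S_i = Random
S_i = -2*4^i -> [-2, -8, -32, -128, -512]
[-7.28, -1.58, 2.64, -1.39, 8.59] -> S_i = Random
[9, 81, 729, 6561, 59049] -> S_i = 9*9^i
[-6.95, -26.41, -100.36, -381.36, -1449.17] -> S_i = -6.95*3.80^i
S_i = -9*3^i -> [-9, -27, -81, -243, -729]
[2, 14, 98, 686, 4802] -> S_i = 2*7^i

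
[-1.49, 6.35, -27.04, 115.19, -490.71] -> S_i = -1.49*(-4.26)^i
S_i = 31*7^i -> [31, 217, 1519, 10633, 74431]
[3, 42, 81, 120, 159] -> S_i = 3 + 39*i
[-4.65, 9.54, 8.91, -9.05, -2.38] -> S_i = Random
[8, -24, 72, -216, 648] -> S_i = 8*-3^i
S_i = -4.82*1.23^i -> [-4.82, -5.93, -7.29, -8.97, -11.03]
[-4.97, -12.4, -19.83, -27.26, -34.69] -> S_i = -4.97 + -7.43*i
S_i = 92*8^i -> [92, 736, 5888, 47104, 376832]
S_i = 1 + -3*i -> [1, -2, -5, -8, -11]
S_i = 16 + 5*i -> [16, 21, 26, 31, 36]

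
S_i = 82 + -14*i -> [82, 68, 54, 40, 26]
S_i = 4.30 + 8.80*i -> [4.3, 13.1, 21.9, 30.7, 39.5]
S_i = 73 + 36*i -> [73, 109, 145, 181, 217]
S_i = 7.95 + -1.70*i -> [7.95, 6.25, 4.55, 2.85, 1.15]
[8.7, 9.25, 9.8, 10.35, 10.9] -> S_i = 8.70 + 0.55*i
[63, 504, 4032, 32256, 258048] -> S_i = 63*8^i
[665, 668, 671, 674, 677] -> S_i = 665 + 3*i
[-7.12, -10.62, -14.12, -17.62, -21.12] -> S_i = -7.12 + -3.50*i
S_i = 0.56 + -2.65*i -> [0.56, -2.09, -4.74, -7.39, -10.04]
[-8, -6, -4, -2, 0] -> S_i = -8 + 2*i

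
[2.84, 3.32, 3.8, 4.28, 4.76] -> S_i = 2.84 + 0.48*i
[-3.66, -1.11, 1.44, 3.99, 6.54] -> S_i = -3.66 + 2.55*i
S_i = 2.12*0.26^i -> [2.12, 0.55, 0.14, 0.04, 0.01]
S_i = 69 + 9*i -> [69, 78, 87, 96, 105]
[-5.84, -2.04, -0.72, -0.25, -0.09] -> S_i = -5.84*0.35^i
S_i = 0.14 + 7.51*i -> [0.14, 7.65, 15.16, 22.67, 30.18]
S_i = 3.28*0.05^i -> [3.28, 0.16, 0.01, 0.0, 0.0]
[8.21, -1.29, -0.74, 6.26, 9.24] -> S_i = Random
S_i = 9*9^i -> [9, 81, 729, 6561, 59049]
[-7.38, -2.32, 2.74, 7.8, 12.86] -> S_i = -7.38 + 5.06*i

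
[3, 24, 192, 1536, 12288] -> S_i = 3*8^i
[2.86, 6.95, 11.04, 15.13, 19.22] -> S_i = 2.86 + 4.09*i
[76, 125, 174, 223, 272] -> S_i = 76 + 49*i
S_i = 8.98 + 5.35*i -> [8.98, 14.33, 19.68, 25.03, 30.38]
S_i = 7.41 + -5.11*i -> [7.41, 2.3, -2.81, -7.92, -13.03]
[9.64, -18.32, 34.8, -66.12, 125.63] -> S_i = 9.64*(-1.90)^i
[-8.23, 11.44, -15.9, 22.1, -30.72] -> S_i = -8.23*(-1.39)^i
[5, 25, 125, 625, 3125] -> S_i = 5*5^i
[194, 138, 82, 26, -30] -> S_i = 194 + -56*i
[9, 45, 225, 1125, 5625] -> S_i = 9*5^i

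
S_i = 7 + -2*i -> [7, 5, 3, 1, -1]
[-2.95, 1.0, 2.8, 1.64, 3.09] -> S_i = Random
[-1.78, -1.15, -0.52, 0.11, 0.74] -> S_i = -1.78 + 0.63*i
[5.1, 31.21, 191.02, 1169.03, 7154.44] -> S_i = 5.10*6.12^i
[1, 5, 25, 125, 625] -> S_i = 1*5^i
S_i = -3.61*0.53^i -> [-3.61, -1.91, -1.01, -0.54, -0.28]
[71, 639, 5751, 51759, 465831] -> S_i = 71*9^i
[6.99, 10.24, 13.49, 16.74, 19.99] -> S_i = 6.99 + 3.25*i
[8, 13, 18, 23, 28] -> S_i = 8 + 5*i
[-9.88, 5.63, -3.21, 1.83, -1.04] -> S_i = -9.88*(-0.57)^i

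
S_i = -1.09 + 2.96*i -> [-1.09, 1.87, 4.83, 7.79, 10.75]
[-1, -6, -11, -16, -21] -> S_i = -1 + -5*i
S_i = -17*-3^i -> [-17, 51, -153, 459, -1377]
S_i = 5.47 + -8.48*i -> [5.47, -3.01, -11.49, -19.97, -28.45]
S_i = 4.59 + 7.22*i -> [4.59, 11.81, 19.03, 26.25, 33.47]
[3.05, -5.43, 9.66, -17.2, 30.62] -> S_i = 3.05*(-1.78)^i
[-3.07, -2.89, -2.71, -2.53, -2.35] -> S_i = -3.07 + 0.18*i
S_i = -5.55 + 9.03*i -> [-5.55, 3.48, 12.51, 21.54, 30.57]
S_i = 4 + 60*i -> [4, 64, 124, 184, 244]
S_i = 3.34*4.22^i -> [3.34, 14.09, 59.48, 251.01, 1059.24]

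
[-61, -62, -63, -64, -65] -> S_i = -61 + -1*i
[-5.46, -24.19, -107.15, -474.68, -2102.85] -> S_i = -5.46*4.43^i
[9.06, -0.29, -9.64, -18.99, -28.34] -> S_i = 9.06 + -9.35*i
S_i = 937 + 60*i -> [937, 997, 1057, 1117, 1177]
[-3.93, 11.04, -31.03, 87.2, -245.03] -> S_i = -3.93*(-2.81)^i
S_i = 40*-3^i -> [40, -120, 360, -1080, 3240]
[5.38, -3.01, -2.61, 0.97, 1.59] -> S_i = Random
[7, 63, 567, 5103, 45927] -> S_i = 7*9^i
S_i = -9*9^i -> [-9, -81, -729, -6561, -59049]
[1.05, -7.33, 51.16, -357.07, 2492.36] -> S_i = 1.05*(-6.98)^i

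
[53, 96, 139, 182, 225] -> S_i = 53 + 43*i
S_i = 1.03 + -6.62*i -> [1.03, -5.59, -12.21, -18.83, -25.45]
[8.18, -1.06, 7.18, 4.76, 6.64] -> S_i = Random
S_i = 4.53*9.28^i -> [4.53, 42.04, 390.12, 3620.28, 33596.2]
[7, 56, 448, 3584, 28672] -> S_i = 7*8^i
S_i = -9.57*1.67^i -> [-9.57, -15.98, -26.69, -44.57, -74.44]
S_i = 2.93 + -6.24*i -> [2.93, -3.31, -9.55, -15.79, -22.03]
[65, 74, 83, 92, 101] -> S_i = 65 + 9*i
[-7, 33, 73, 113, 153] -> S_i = -7 + 40*i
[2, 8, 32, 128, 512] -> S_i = 2*4^i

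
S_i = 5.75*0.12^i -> [5.75, 0.69, 0.08, 0.01, 0.0]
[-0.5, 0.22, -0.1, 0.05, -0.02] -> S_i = -0.50*(-0.45)^i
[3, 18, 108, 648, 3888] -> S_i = 3*6^i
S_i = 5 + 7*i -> [5, 12, 19, 26, 33]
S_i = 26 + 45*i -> [26, 71, 116, 161, 206]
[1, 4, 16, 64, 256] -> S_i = 1*4^i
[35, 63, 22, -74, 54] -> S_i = Random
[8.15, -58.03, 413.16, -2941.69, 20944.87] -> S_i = 8.15*(-7.12)^i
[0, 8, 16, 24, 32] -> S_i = 0 + 8*i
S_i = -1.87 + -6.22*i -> [-1.87, -8.09, -14.31, -20.53, -26.75]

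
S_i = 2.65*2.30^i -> [2.65, 6.1, 14.02, 32.24, 74.16]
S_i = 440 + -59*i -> [440, 381, 322, 263, 204]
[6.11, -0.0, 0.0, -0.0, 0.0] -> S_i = 6.11*-0.00^i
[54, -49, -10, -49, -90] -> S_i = Random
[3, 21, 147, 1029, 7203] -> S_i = 3*7^i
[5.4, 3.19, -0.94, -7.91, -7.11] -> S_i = Random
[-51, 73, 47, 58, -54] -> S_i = Random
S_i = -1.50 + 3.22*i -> [-1.5, 1.72, 4.94, 8.16, 11.38]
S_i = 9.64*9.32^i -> [9.64, 89.84, 837.35, 7804.13, 72734.54]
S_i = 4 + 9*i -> [4, 13, 22, 31, 40]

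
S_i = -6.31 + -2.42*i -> [-6.31, -8.73, -11.15, -13.57, -15.99]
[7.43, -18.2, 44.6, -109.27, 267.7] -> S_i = 7.43*(-2.45)^i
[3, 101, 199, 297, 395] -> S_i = 3 + 98*i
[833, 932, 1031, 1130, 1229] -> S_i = 833 + 99*i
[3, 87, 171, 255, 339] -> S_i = 3 + 84*i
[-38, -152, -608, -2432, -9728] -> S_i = -38*4^i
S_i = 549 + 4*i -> [549, 553, 557, 561, 565]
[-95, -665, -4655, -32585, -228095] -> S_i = -95*7^i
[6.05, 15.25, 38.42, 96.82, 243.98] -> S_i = 6.05*2.52^i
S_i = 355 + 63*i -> [355, 418, 481, 544, 607]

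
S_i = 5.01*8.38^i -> [5.01, 41.98, 351.82, 2948.29, 24706.65]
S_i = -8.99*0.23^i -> [-8.99, -2.07, -0.48, -0.11, -0.03]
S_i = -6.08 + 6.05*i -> [-6.08, -0.03, 6.02, 12.07, 18.12]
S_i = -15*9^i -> [-15, -135, -1215, -10935, -98415]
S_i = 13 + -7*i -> [13, 6, -1, -8, -15]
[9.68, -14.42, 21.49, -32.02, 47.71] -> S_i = 9.68*(-1.49)^i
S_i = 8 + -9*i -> [8, -1, -10, -19, -28]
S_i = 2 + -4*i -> [2, -2, -6, -10, -14]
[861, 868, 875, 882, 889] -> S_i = 861 + 7*i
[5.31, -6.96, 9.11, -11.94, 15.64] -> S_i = 5.31*(-1.31)^i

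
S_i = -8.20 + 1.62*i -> [-8.2, -6.58, -4.96, -3.34, -1.72]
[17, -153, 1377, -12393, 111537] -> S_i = 17*-9^i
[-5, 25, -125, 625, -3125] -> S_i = -5*-5^i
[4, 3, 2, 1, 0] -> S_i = 4 + -1*i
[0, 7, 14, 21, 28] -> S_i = 0 + 7*i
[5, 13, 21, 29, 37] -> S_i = 5 + 8*i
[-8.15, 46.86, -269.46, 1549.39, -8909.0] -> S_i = -8.15*(-5.75)^i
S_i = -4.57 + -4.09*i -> [-4.57, -8.66, -12.75, -16.84, -20.93]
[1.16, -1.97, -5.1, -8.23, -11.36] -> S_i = 1.16 + -3.13*i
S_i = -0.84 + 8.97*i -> [-0.84, 8.13, 17.1, 26.07, 35.04]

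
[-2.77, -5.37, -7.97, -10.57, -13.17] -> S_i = -2.77 + -2.60*i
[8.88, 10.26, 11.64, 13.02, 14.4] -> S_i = 8.88 + 1.38*i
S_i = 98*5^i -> [98, 490, 2450, 12250, 61250]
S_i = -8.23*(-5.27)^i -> [-8.23, 43.37, -228.57, 1204.57, -6348.08]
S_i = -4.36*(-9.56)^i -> [-4.36, 41.68, -398.48, 3809.43, -36418.16]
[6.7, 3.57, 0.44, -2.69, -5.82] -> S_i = 6.70 + -3.13*i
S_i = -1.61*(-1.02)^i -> [-1.61, 1.64, -1.68, 1.71, -1.74]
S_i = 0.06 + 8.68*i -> [0.06, 8.74, 17.42, 26.1, 34.78]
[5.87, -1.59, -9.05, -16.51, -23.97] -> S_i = 5.87 + -7.46*i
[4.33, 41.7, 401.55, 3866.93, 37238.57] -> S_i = 4.33*9.63^i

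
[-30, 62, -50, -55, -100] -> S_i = Random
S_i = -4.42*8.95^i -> [-4.42, -39.56, -354.05, -3168.77, -28360.53]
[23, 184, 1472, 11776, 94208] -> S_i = 23*8^i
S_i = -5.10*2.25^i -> [-5.1, -11.48, -25.82, -58.09, -130.71]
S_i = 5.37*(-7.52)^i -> [5.37, -40.38, 303.68, -2283.64, 17172.98]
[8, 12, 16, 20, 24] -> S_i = 8 + 4*i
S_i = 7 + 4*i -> [7, 11, 15, 19, 23]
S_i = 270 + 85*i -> [270, 355, 440, 525, 610]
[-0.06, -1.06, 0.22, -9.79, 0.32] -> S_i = Random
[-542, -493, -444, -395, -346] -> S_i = -542 + 49*i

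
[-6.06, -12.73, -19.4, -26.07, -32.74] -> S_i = -6.06 + -6.67*i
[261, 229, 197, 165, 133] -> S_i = 261 + -32*i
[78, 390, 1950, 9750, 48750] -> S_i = 78*5^i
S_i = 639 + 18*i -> [639, 657, 675, 693, 711]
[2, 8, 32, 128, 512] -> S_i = 2*4^i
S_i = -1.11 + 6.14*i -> [-1.11, 5.03, 11.17, 17.31, 23.45]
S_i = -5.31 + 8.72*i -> [-5.31, 3.41, 12.13, 20.85, 29.57]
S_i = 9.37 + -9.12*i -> [9.37, 0.25, -8.87, -17.99, -27.11]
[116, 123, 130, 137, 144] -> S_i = 116 + 7*i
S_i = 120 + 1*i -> [120, 121, 122, 123, 124]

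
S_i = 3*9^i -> [3, 27, 243, 2187, 19683]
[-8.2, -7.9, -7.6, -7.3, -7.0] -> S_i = -8.20 + 0.30*i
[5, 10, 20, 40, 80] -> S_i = 5*2^i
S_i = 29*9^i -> [29, 261, 2349, 21141, 190269]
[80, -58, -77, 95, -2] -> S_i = Random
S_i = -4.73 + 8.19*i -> [-4.73, 3.46, 11.65, 19.84, 28.03]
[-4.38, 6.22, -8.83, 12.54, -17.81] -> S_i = -4.38*(-1.42)^i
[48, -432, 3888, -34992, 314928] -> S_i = 48*-9^i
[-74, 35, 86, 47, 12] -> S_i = Random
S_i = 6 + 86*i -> [6, 92, 178, 264, 350]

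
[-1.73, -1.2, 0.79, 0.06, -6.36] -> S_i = Random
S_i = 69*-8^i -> [69, -552, 4416, -35328, 282624]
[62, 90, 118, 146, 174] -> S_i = 62 + 28*i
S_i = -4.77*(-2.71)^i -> [-4.77, 12.93, -35.03, 94.93, -257.27]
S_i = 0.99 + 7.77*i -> [0.99, 8.76, 16.53, 24.3, 32.07]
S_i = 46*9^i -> [46, 414, 3726, 33534, 301806]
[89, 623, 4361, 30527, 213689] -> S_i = 89*7^i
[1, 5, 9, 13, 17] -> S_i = 1 + 4*i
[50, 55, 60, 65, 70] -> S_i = 50 + 5*i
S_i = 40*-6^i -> [40, -240, 1440, -8640, 51840]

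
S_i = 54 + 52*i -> [54, 106, 158, 210, 262]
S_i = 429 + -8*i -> [429, 421, 413, 405, 397]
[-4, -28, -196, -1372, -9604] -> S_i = -4*7^i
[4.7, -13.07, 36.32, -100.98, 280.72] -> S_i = 4.70*(-2.78)^i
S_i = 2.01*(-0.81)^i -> [2.01, -1.63, 1.32, -1.07, 0.87]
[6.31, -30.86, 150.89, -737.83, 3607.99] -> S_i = 6.31*(-4.89)^i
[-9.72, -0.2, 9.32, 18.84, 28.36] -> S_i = -9.72 + 9.52*i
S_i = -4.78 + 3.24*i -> [-4.78, -1.54, 1.7, 4.94, 8.18]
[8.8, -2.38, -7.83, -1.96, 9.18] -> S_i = Random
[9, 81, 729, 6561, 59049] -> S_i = 9*9^i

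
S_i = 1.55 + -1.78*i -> [1.55, -0.23, -2.01, -3.79, -5.57]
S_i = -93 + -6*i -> [-93, -99, -105, -111, -117]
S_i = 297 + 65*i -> [297, 362, 427, 492, 557]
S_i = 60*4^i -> [60, 240, 960, 3840, 15360]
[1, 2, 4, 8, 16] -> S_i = 1*2^i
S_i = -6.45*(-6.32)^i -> [-6.45, 40.76, -257.63, 1628.21, -10290.3]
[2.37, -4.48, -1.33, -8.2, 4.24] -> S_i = Random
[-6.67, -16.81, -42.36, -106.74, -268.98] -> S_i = -6.67*2.52^i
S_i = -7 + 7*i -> [-7, 0, 7, 14, 21]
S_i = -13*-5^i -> [-13, 65, -325, 1625, -8125]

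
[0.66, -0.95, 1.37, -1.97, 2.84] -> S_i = 0.66*(-1.44)^i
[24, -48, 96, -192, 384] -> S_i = 24*-2^i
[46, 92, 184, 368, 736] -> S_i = 46*2^i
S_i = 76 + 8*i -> [76, 84, 92, 100, 108]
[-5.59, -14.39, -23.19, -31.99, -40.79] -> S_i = -5.59 + -8.80*i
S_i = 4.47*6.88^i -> [4.47, 30.75, 211.58, 1455.7, 10015.24]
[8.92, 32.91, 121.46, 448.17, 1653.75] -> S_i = 8.92*3.69^i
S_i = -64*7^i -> [-64, -448, -3136, -21952, -153664]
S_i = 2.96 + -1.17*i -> [2.96, 1.79, 0.62, -0.55, -1.72]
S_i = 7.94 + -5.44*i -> [7.94, 2.5, -2.94, -8.38, -13.82]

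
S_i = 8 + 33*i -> [8, 41, 74, 107, 140]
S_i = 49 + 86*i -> [49, 135, 221, 307, 393]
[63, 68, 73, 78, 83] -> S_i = 63 + 5*i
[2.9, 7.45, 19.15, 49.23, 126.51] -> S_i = 2.90*2.57^i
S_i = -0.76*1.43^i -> [-0.76, -1.09, -1.55, -2.22, -3.18]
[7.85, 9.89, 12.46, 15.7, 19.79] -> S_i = 7.85*1.26^i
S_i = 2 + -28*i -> [2, -26, -54, -82, -110]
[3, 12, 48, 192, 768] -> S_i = 3*4^i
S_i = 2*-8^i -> [2, -16, 128, -1024, 8192]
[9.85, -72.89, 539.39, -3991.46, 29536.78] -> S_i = 9.85*(-7.40)^i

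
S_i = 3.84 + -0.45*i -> [3.84, 3.39, 2.94, 2.49, 2.04]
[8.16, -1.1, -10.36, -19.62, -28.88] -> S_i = 8.16 + -9.26*i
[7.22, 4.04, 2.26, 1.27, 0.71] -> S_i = 7.22*0.56^i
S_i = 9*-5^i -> [9, -45, 225, -1125, 5625]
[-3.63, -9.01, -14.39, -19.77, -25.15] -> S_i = -3.63 + -5.38*i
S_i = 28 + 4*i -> [28, 32, 36, 40, 44]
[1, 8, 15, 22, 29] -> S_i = 1 + 7*i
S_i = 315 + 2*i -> [315, 317, 319, 321, 323]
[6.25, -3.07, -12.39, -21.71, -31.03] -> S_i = 6.25 + -9.32*i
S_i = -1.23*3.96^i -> [-1.23, -4.87, -19.29, -76.38, -302.47]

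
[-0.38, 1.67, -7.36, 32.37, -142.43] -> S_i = -0.38*(-4.40)^i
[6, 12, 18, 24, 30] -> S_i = 6 + 6*i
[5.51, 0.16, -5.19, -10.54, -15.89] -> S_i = 5.51 + -5.35*i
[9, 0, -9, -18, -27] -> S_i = 9 + -9*i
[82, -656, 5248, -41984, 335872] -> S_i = 82*-8^i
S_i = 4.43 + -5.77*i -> [4.43, -1.34, -7.11, -12.88, -18.65]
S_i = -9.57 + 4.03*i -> [-9.57, -5.54, -1.51, 2.52, 6.55]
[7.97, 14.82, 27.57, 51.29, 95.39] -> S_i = 7.97*1.86^i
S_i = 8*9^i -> [8, 72, 648, 5832, 52488]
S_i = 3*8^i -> [3, 24, 192, 1536, 12288]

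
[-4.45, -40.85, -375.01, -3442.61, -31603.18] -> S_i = -4.45*9.18^i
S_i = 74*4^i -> [74, 296, 1184, 4736, 18944]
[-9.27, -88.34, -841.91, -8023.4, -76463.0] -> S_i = -9.27*9.53^i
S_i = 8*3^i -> [8, 24, 72, 216, 648]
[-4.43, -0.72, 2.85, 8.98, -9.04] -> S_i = Random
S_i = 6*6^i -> [6, 36, 216, 1296, 7776]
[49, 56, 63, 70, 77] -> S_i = 49 + 7*i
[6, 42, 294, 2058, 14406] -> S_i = 6*7^i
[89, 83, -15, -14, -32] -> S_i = Random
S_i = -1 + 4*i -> [-1, 3, 7, 11, 15]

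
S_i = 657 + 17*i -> [657, 674, 691, 708, 725]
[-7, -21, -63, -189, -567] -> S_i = -7*3^i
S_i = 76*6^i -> [76, 456, 2736, 16416, 98496]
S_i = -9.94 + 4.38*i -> [-9.94, -5.56, -1.18, 3.2, 7.58]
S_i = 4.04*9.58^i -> [4.04, 38.7, 370.78, 3552.04, 34028.55]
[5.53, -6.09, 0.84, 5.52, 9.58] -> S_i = Random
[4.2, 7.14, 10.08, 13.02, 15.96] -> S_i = 4.20 + 2.94*i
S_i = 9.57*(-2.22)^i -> [9.57, -21.25, 47.16, -104.71, 232.45]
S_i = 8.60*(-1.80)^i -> [8.6, -15.48, 27.86, -50.16, 90.28]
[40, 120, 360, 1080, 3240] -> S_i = 40*3^i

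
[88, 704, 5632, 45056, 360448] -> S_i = 88*8^i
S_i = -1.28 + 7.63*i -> [-1.28, 6.35, 13.98, 21.61, 29.24]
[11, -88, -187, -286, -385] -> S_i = 11 + -99*i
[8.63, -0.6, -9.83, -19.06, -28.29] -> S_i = 8.63 + -9.23*i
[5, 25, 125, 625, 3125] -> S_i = 5*5^i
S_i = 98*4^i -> [98, 392, 1568, 6272, 25088]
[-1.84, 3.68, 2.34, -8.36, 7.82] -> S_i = Random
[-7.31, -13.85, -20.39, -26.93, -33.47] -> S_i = -7.31 + -6.54*i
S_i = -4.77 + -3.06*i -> [-4.77, -7.83, -10.89, -13.95, -17.01]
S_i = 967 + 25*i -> [967, 992, 1017, 1042, 1067]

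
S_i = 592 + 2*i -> [592, 594, 596, 598, 600]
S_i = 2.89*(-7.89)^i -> [2.89, -22.8, 179.91, -1419.48, 11199.69]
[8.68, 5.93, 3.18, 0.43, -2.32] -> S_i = 8.68 + -2.75*i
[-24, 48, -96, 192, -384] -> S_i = -24*-2^i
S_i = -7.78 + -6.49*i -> [-7.78, -14.27, -20.76, -27.25, -33.74]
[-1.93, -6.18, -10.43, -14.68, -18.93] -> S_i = -1.93 + -4.25*i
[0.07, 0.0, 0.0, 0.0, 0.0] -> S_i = 0.07*0.05^i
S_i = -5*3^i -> [-5, -15, -45, -135, -405]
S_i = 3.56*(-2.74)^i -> [3.56, -9.75, 26.73, -73.23, 200.66]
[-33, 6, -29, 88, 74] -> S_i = Random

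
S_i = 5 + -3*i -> [5, 2, -1, -4, -7]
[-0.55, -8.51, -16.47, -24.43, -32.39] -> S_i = -0.55 + -7.96*i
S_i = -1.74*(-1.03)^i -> [-1.74, 1.79, -1.85, 1.9, -1.96]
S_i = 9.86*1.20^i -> [9.86, 11.83, 14.2, 17.04, 20.45]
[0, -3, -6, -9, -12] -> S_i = 0 + -3*i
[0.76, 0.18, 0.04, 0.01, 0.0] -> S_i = 0.76*0.24^i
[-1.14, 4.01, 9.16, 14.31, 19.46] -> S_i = -1.14 + 5.15*i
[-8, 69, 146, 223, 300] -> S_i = -8 + 77*i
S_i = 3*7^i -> [3, 21, 147, 1029, 7203]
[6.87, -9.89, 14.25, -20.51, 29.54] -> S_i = 6.87*(-1.44)^i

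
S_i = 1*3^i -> [1, 3, 9, 27, 81]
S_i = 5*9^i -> [5, 45, 405, 3645, 32805]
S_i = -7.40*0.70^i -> [-7.4, -5.18, -3.63, -2.54, -1.78]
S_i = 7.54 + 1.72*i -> [7.54, 9.26, 10.98, 12.7, 14.42]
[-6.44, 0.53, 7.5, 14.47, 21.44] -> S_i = -6.44 + 6.97*i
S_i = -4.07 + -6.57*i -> [-4.07, -10.64, -17.21, -23.78, -30.35]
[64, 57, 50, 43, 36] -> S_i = 64 + -7*i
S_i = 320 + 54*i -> [320, 374, 428, 482, 536]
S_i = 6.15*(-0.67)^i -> [6.15, -4.12, 2.76, -1.85, 1.24]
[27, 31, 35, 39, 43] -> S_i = 27 + 4*i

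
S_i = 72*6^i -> [72, 432, 2592, 15552, 93312]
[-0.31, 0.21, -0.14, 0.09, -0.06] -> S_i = -0.31*(-0.67)^i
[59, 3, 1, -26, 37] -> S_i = Random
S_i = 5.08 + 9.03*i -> [5.08, 14.11, 23.14, 32.17, 41.2]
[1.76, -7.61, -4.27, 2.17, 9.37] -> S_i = Random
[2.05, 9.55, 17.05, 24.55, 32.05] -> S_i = 2.05 + 7.50*i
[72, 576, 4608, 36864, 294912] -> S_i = 72*8^i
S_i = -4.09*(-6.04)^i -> [-4.09, 24.7, -149.21, 901.23, -5443.41]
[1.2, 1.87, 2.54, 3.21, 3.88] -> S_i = 1.20 + 0.67*i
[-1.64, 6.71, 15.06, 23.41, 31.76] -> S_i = -1.64 + 8.35*i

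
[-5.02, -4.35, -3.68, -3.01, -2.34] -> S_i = -5.02 + 0.67*i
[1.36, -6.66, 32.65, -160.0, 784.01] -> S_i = 1.36*(-4.90)^i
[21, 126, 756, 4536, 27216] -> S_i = 21*6^i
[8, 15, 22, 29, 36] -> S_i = 8 + 7*i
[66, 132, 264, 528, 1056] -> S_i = 66*2^i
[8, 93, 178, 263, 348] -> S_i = 8 + 85*i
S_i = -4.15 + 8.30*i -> [-4.15, 4.15, 12.45, 20.75, 29.05]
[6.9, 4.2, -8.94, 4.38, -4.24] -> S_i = Random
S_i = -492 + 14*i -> [-492, -478, -464, -450, -436]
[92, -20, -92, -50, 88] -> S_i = Random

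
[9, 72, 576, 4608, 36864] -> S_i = 9*8^i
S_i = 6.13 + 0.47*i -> [6.13, 6.6, 7.07, 7.54, 8.01]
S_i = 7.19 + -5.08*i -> [7.19, 2.11, -2.97, -8.05, -13.13]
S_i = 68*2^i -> [68, 136, 272, 544, 1088]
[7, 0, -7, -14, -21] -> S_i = 7 + -7*i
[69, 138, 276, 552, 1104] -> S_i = 69*2^i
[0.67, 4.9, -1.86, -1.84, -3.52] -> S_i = Random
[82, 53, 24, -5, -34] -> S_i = 82 + -29*i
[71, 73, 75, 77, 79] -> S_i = 71 + 2*i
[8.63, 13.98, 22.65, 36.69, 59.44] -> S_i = 8.63*1.62^i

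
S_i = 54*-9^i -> [54, -486, 4374, -39366, 354294]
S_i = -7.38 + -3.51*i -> [-7.38, -10.89, -14.4, -17.91, -21.42]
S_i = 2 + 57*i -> [2, 59, 116, 173, 230]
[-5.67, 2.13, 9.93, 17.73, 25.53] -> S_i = -5.67 + 7.80*i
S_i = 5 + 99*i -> [5, 104, 203, 302, 401]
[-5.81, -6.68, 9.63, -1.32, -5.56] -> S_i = Random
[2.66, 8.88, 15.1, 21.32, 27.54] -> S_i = 2.66 + 6.22*i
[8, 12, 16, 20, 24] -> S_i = 8 + 4*i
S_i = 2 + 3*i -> [2, 5, 8, 11, 14]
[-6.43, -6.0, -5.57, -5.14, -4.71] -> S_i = -6.43 + 0.43*i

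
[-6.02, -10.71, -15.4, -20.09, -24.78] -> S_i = -6.02 + -4.69*i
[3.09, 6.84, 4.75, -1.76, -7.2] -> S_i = Random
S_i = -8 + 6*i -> [-8, -2, 4, 10, 16]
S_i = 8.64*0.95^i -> [8.64, 8.21, 7.8, 7.41, 7.04]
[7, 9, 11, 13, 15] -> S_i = 7 + 2*i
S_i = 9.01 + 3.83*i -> [9.01, 12.84, 16.67, 20.5, 24.33]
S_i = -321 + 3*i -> [-321, -318, -315, -312, -309]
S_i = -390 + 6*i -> [-390, -384, -378, -372, -366]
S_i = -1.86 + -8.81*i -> [-1.86, -10.67, -19.48, -28.29, -37.1]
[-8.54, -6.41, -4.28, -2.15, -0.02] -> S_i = -8.54 + 2.13*i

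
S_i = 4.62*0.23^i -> [4.62, 1.06, 0.24, 0.06, 0.01]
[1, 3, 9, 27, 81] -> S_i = 1*3^i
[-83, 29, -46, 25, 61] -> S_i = Random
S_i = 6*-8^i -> [6, -48, 384, -3072, 24576]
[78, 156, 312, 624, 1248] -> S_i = 78*2^i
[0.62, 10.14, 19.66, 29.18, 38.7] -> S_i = 0.62 + 9.52*i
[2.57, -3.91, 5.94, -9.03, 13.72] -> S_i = 2.57*(-1.52)^i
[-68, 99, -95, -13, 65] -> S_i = Random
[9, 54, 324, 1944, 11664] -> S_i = 9*6^i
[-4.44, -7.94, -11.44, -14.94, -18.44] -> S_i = -4.44 + -3.50*i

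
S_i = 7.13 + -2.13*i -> [7.13, 5.0, 2.87, 0.74, -1.39]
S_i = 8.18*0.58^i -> [8.18, 4.74, 2.75, 1.6, 0.93]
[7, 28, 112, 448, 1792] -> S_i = 7*4^i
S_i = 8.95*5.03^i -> [8.95, 45.02, 226.44, 1139.01, 5729.21]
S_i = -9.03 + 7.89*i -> [-9.03, -1.14, 6.75, 14.64, 22.53]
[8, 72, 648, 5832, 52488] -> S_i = 8*9^i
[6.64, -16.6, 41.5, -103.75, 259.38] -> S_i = 6.64*(-2.50)^i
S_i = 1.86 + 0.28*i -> [1.86, 2.14, 2.42, 2.7, 2.98]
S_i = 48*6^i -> [48, 288, 1728, 10368, 62208]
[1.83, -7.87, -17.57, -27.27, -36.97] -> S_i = 1.83 + -9.70*i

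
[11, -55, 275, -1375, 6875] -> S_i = 11*-5^i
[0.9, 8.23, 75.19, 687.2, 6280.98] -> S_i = 0.90*9.14^i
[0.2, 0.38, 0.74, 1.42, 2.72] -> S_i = 0.20*1.92^i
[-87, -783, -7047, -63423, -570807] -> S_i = -87*9^i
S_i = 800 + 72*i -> [800, 872, 944, 1016, 1088]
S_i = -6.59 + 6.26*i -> [-6.59, -0.33, 5.93, 12.19, 18.45]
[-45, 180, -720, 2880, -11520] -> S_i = -45*-4^i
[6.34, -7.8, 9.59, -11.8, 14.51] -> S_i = 6.34*(-1.23)^i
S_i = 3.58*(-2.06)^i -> [3.58, -7.37, 15.19, -31.3, 64.47]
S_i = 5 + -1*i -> [5, 4, 3, 2, 1]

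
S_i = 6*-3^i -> [6, -18, 54, -162, 486]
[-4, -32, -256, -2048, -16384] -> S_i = -4*8^i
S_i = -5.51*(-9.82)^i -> [-5.51, 54.11, -531.34, 5217.78, -51238.63]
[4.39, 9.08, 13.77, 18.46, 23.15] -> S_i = 4.39 + 4.69*i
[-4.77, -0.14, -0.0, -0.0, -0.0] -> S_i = -4.77*0.03^i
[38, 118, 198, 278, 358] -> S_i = 38 + 80*i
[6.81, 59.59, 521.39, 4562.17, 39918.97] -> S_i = 6.81*8.75^i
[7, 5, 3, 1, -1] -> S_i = 7 + -2*i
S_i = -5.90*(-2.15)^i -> [-5.9, 12.68, -27.27, 58.64, -126.07]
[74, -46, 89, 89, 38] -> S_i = Random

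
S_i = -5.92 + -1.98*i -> [-5.92, -7.9, -9.88, -11.86, -13.84]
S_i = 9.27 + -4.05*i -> [9.27, 5.22, 1.17, -2.88, -6.93]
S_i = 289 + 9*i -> [289, 298, 307, 316, 325]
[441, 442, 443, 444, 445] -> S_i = 441 + 1*i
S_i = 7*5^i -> [7, 35, 175, 875, 4375]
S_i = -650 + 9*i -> [-650, -641, -632, -623, -614]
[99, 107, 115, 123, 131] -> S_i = 99 + 8*i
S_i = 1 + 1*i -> [1, 2, 3, 4, 5]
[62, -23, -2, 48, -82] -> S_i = Random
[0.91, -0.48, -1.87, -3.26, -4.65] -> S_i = 0.91 + -1.39*i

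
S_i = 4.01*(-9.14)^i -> [4.01, -36.65, 334.99, -3061.84, 27985.25]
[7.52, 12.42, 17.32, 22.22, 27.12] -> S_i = 7.52 + 4.90*i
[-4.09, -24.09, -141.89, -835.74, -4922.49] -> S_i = -4.09*5.89^i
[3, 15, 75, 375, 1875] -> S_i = 3*5^i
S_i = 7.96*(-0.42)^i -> [7.96, -3.34, 1.4, -0.59, 0.25]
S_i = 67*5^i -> [67, 335, 1675, 8375, 41875]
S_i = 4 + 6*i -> [4, 10, 16, 22, 28]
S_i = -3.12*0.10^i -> [-3.12, -0.31, -0.03, -0.0, -0.0]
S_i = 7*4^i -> [7, 28, 112, 448, 1792]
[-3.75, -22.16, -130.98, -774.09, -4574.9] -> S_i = -3.75*5.91^i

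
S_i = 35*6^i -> [35, 210, 1260, 7560, 45360]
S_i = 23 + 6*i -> [23, 29, 35, 41, 47]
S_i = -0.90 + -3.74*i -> [-0.9, -4.64, -8.38, -12.12, -15.86]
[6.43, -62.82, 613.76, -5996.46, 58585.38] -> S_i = 6.43*(-9.77)^i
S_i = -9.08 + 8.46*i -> [-9.08, -0.62, 7.84, 16.3, 24.76]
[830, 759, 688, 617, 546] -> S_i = 830 + -71*i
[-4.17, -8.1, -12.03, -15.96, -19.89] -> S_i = -4.17 + -3.93*i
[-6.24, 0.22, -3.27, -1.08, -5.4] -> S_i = Random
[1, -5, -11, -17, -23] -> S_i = 1 + -6*i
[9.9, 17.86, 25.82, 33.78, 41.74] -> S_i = 9.90 + 7.96*i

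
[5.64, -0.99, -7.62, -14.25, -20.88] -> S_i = 5.64 + -6.63*i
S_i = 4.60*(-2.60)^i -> [4.6, -11.96, 31.1, -80.85, 210.21]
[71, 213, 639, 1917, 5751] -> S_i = 71*3^i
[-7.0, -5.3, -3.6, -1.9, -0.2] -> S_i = -7.00 + 1.70*i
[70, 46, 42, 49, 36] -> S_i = Random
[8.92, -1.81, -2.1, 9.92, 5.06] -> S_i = Random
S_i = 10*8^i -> [10, 80, 640, 5120, 40960]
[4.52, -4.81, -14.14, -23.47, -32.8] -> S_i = 4.52 + -9.33*i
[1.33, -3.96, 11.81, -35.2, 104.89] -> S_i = 1.33*(-2.98)^i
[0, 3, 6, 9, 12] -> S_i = 0 + 3*i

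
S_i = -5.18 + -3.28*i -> [-5.18, -8.46, -11.74, -15.02, -18.3]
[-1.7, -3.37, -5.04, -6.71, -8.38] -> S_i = -1.70 + -1.67*i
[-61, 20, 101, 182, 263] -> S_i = -61 + 81*i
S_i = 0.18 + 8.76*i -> [0.18, 8.94, 17.7, 26.46, 35.22]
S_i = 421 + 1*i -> [421, 422, 423, 424, 425]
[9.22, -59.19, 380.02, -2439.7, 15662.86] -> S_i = 9.22*(-6.42)^i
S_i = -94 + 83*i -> [-94, -11, 72, 155, 238]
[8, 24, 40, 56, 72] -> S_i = 8 + 16*i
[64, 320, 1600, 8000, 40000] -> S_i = 64*5^i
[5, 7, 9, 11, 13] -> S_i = 5 + 2*i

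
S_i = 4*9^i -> [4, 36, 324, 2916, 26244]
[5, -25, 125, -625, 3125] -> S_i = 5*-5^i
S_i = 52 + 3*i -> [52, 55, 58, 61, 64]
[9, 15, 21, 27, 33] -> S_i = 9 + 6*i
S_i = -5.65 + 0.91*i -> [-5.65, -4.74, -3.83, -2.92, -2.01]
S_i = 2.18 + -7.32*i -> [2.18, -5.14, -12.46, -19.78, -27.1]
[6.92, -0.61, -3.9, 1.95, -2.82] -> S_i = Random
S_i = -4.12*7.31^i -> [-4.12, -30.12, -220.16, -1609.35, -11764.32]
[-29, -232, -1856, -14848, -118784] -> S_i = -29*8^i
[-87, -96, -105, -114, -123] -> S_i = -87 + -9*i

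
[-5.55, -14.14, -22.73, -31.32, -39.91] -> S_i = -5.55 + -8.59*i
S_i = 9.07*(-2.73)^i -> [9.07, -24.76, 67.6, -184.54, 503.8]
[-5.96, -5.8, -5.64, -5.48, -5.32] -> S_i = -5.96 + 0.16*i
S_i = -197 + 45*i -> [-197, -152, -107, -62, -17]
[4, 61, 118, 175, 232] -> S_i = 4 + 57*i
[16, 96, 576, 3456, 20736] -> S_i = 16*6^i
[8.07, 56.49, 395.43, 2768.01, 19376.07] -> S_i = 8.07*7.00^i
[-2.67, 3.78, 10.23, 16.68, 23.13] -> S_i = -2.67 + 6.45*i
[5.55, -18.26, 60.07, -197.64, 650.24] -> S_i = 5.55*(-3.29)^i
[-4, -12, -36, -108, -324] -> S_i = -4*3^i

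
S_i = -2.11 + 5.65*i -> [-2.11, 3.54, 9.19, 14.84, 20.49]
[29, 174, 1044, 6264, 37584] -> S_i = 29*6^i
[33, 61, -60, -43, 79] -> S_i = Random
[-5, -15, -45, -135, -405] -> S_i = -5*3^i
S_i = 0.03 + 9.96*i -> [0.03, 9.99, 19.95, 29.91, 39.87]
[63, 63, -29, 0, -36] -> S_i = Random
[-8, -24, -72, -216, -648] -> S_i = -8*3^i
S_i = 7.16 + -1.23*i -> [7.16, 5.93, 4.7, 3.47, 2.24]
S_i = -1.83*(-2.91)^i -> [-1.83, 5.33, -15.5, 45.1, -131.23]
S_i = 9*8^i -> [9, 72, 576, 4608, 36864]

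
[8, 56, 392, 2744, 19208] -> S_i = 8*7^i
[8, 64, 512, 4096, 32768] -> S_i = 8*8^i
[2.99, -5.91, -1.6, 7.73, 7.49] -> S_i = Random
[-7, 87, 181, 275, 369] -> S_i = -7 + 94*i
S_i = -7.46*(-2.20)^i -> [-7.46, 16.41, -36.11, 79.43, -174.75]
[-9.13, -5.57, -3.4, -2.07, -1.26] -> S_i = -9.13*0.61^i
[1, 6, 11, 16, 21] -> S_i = 1 + 5*i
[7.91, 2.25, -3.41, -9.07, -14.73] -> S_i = 7.91 + -5.66*i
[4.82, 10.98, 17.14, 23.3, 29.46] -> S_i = 4.82 + 6.16*i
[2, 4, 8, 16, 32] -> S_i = 2*2^i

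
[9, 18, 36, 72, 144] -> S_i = 9*2^i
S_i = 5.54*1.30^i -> [5.54, 7.2, 9.36, 12.17, 15.82]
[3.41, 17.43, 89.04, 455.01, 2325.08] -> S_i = 3.41*5.11^i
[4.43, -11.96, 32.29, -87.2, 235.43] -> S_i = 4.43*(-2.70)^i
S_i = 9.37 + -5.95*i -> [9.37, 3.42, -2.53, -8.48, -14.43]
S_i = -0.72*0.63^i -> [-0.72, -0.45, -0.29, -0.18, -0.11]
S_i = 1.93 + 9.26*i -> [1.93, 11.19, 20.45, 29.71, 38.97]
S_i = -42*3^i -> [-42, -126, -378, -1134, -3402]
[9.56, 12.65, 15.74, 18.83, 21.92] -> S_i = 9.56 + 3.09*i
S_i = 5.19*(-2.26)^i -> [5.19, -11.73, 26.51, -59.91, 135.39]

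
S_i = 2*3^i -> [2, 6, 18, 54, 162]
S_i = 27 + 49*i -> [27, 76, 125, 174, 223]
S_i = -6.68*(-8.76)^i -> [-6.68, 58.52, -512.61, 4490.44, -39336.24]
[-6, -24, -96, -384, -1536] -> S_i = -6*4^i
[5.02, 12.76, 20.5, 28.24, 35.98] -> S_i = 5.02 + 7.74*i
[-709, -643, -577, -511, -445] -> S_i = -709 + 66*i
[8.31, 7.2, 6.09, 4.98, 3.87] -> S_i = 8.31 + -1.11*i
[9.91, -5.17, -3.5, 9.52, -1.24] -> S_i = Random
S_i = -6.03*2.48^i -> [-6.03, -14.95, -37.09, -91.98, -228.1]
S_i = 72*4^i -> [72, 288, 1152, 4608, 18432]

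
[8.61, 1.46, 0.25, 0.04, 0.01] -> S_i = 8.61*0.17^i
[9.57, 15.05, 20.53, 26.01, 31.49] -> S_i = 9.57 + 5.48*i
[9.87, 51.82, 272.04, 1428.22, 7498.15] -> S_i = 9.87*5.25^i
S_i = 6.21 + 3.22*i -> [6.21, 9.43, 12.65, 15.87, 19.09]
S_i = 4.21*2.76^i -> [4.21, 11.62, 32.07, 88.51, 244.3]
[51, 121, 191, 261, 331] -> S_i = 51 + 70*i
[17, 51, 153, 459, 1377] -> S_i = 17*3^i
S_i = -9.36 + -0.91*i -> [-9.36, -10.27, -11.18, -12.09, -13.0]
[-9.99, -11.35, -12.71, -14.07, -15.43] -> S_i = -9.99 + -1.36*i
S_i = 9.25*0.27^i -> [9.25, 2.5, 0.67, 0.18, 0.05]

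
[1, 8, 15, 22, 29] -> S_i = 1 + 7*i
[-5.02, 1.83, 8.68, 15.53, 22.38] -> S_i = -5.02 + 6.85*i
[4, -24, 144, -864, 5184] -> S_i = 4*-6^i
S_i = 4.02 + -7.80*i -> [4.02, -3.78, -11.58, -19.38, -27.18]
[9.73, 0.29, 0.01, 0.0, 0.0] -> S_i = 9.73*0.03^i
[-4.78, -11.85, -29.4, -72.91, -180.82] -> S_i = -4.78*2.48^i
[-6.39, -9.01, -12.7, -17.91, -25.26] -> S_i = -6.39*1.41^i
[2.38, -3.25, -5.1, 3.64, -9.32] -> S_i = Random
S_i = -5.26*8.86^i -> [-5.26, -46.6, -412.91, -3658.36, -32413.1]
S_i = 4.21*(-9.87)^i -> [4.21, -41.55, 410.13, -4047.94, 39953.12]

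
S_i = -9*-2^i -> [-9, 18, -36, 72, -144]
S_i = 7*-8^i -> [7, -56, 448, -3584, 28672]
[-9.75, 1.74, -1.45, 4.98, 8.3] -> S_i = Random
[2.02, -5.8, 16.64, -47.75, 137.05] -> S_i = 2.02*(-2.87)^i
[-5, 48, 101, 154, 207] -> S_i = -5 + 53*i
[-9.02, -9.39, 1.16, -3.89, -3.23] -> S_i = Random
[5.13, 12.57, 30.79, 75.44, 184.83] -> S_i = 5.13*2.45^i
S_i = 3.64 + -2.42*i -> [3.64, 1.22, -1.2, -3.62, -6.04]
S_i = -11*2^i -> [-11, -22, -44, -88, -176]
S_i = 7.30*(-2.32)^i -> [7.3, -16.94, 39.29, -91.16, 211.48]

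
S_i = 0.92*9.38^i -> [0.92, 8.63, 80.95, 759.27, 7121.95]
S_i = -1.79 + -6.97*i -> [-1.79, -8.76, -15.73, -22.7, -29.67]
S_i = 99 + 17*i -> [99, 116, 133, 150, 167]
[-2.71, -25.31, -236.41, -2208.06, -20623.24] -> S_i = -2.71*9.34^i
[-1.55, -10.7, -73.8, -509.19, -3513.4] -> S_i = -1.55*6.90^i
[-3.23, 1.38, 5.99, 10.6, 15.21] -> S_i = -3.23 + 4.61*i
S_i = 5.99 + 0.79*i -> [5.99, 6.78, 7.57, 8.36, 9.15]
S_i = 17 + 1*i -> [17, 18, 19, 20, 21]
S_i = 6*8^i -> [6, 48, 384, 3072, 24576]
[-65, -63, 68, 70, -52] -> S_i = Random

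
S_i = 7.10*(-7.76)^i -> [7.1, -55.1, 427.54, -3317.75, 25745.73]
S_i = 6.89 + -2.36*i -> [6.89, 4.53, 2.17, -0.19, -2.55]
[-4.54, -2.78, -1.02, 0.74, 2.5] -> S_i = -4.54 + 1.76*i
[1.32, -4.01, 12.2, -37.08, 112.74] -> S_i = 1.32*(-3.04)^i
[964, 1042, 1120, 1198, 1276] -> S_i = 964 + 78*i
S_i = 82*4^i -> [82, 328, 1312, 5248, 20992]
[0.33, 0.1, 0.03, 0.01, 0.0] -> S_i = 0.33*0.31^i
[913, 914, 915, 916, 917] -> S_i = 913 + 1*i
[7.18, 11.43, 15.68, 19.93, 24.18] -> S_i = 7.18 + 4.25*i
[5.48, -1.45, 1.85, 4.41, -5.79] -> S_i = Random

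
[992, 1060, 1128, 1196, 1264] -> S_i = 992 + 68*i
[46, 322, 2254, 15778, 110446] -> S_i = 46*7^i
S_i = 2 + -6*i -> [2, -4, -10, -16, -22]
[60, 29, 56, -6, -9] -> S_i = Random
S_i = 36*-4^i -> [36, -144, 576, -2304, 9216]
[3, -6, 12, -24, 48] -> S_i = 3*-2^i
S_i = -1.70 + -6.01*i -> [-1.7, -7.71, -13.72, -19.73, -25.74]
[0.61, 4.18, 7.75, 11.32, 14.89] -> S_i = 0.61 + 3.57*i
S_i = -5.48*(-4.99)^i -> [-5.48, 27.35, -136.45, 680.9, -3397.68]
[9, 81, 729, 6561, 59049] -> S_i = 9*9^i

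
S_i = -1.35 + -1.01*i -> [-1.35, -2.36, -3.37, -4.38, -5.39]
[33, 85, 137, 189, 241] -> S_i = 33 + 52*i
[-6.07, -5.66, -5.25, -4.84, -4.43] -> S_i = -6.07 + 0.41*i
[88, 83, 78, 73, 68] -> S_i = 88 + -5*i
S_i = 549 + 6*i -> [549, 555, 561, 567, 573]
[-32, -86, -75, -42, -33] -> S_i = Random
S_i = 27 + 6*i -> [27, 33, 39, 45, 51]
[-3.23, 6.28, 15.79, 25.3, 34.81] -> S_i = -3.23 + 9.51*i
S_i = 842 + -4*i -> [842, 838, 834, 830, 826]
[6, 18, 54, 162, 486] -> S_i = 6*3^i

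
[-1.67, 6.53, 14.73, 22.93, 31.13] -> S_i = -1.67 + 8.20*i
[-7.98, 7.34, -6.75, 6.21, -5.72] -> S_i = -7.98*(-0.92)^i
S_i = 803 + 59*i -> [803, 862, 921, 980, 1039]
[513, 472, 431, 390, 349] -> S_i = 513 + -41*i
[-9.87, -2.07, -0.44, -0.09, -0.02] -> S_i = -9.87*0.21^i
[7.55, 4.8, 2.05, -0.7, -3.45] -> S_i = 7.55 + -2.75*i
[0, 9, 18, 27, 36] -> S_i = 0 + 9*i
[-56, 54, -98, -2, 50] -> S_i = Random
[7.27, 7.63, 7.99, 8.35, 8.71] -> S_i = 7.27 + 0.36*i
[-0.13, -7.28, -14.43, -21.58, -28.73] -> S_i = -0.13 + -7.15*i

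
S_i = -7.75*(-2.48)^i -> [-7.75, 19.22, -47.67, 118.21, -293.16]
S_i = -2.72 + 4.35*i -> [-2.72, 1.63, 5.98, 10.33, 14.68]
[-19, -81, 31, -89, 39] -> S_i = Random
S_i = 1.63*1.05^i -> [1.63, 1.71, 1.8, 1.89, 1.98]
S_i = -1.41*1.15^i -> [-1.41, -1.62, -1.86, -2.14, -2.47]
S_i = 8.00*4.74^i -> [8.0, 37.92, 179.74, 851.97, 4038.34]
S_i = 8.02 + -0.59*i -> [8.02, 7.43, 6.84, 6.25, 5.66]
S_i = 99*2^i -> [99, 198, 396, 792, 1584]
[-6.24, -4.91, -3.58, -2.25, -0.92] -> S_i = -6.24 + 1.33*i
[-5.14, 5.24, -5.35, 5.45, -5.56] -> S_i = -5.14*(-1.02)^i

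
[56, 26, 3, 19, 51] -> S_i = Random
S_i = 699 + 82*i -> [699, 781, 863, 945, 1027]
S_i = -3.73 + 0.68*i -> [-3.73, -3.05, -2.37, -1.69, -1.01]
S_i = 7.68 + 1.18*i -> [7.68, 8.86, 10.04, 11.22, 12.4]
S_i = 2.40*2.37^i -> [2.4, 5.69, 13.48, 31.95, 75.72]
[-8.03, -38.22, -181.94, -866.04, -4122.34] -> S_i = -8.03*4.76^i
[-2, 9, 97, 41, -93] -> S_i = Random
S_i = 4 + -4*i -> [4, 0, -4, -8, -12]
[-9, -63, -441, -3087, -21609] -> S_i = -9*7^i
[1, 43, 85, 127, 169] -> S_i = 1 + 42*i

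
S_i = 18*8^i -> [18, 144, 1152, 9216, 73728]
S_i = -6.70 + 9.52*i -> [-6.7, 2.82, 12.34, 21.86, 31.38]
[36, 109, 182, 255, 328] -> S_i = 36 + 73*i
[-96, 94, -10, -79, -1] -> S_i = Random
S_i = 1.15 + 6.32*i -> [1.15, 7.47, 13.79, 20.11, 26.43]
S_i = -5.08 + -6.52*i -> [-5.08, -11.6, -18.12, -24.64, -31.16]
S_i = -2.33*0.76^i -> [-2.33, -1.77, -1.35, -1.02, -0.78]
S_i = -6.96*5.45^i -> [-6.96, -37.93, -206.73, -1126.68, -6140.38]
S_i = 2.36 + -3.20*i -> [2.36, -0.84, -4.04, -7.24, -10.44]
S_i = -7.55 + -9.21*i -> [-7.55, -16.76, -25.97, -35.18, -44.39]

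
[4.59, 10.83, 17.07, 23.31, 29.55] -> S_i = 4.59 + 6.24*i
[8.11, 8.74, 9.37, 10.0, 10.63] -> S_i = 8.11 + 0.63*i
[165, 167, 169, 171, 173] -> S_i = 165 + 2*i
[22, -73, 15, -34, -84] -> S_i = Random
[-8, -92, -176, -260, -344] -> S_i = -8 + -84*i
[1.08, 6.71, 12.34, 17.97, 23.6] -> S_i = 1.08 + 5.63*i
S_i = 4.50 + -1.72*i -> [4.5, 2.78, 1.06, -0.66, -2.38]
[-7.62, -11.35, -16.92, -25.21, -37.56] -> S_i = -7.62*1.49^i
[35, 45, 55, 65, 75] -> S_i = 35 + 10*i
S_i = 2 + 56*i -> [2, 58, 114, 170, 226]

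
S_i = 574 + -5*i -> [574, 569, 564, 559, 554]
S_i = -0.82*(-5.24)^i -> [-0.82, 4.3, -22.52, 117.98, -618.21]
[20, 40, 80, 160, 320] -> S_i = 20*2^i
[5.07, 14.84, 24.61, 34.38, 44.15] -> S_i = 5.07 + 9.77*i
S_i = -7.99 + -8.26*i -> [-7.99, -16.25, -24.51, -32.77, -41.03]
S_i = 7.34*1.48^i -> [7.34, 10.86, 16.08, 23.79, 35.22]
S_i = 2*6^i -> [2, 12, 72, 432, 2592]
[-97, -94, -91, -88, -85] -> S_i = -97 + 3*i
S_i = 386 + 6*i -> [386, 392, 398, 404, 410]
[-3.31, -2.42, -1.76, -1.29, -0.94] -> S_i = -3.31*0.73^i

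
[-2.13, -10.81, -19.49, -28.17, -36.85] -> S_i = -2.13 + -8.68*i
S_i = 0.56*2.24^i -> [0.56, 1.25, 2.81, 6.29, 14.1]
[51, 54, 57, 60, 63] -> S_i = 51 + 3*i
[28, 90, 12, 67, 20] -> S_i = Random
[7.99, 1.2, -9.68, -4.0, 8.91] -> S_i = Random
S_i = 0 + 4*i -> [0, 4, 8, 12, 16]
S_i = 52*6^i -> [52, 312, 1872, 11232, 67392]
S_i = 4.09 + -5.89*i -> [4.09, -1.8, -7.69, -13.58, -19.47]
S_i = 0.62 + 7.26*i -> [0.62, 7.88, 15.14, 22.4, 29.66]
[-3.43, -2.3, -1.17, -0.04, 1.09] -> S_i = -3.43 + 1.13*i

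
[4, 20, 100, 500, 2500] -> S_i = 4*5^i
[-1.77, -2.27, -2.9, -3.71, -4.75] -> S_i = -1.77*1.28^i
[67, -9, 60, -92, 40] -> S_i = Random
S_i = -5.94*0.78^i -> [-5.94, -4.63, -3.61, -2.82, -2.2]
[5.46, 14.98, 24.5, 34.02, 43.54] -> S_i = 5.46 + 9.52*i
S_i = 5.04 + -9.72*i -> [5.04, -4.68, -14.4, -24.12, -33.84]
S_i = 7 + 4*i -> [7, 11, 15, 19, 23]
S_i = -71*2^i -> [-71, -142, -284, -568, -1136]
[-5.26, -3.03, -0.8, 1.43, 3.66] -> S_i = -5.26 + 2.23*i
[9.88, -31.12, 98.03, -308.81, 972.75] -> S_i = 9.88*(-3.15)^i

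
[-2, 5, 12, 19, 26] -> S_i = -2 + 7*i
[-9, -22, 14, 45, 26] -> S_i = Random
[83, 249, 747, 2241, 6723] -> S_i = 83*3^i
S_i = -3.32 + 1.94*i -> [-3.32, -1.38, 0.56, 2.5, 4.44]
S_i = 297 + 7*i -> [297, 304, 311, 318, 325]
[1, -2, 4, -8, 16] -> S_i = 1*-2^i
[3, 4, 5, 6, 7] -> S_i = 3 + 1*i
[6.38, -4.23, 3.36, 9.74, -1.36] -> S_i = Random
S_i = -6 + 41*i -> [-6, 35, 76, 117, 158]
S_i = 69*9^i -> [69, 621, 5589, 50301, 452709]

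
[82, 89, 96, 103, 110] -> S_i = 82 + 7*i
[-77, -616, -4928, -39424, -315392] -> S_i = -77*8^i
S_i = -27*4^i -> [-27, -108, -432, -1728, -6912]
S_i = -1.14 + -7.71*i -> [-1.14, -8.85, -16.56, -24.27, -31.98]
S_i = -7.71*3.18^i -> [-7.71, -24.52, -77.97, -247.93, -788.43]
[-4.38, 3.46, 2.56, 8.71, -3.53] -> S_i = Random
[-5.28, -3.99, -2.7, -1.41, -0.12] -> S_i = -5.28 + 1.29*i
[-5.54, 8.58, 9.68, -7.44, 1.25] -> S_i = Random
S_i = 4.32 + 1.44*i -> [4.32, 5.76, 7.2, 8.64, 10.08]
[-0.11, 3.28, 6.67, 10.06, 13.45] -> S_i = -0.11 + 3.39*i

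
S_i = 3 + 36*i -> [3, 39, 75, 111, 147]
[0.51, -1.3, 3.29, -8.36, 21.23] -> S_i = 0.51*(-2.54)^i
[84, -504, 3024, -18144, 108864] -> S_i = 84*-6^i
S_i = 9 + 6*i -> [9, 15, 21, 27, 33]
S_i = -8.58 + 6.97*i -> [-8.58, -1.61, 5.36, 12.33, 19.3]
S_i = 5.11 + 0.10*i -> [5.11, 5.21, 5.31, 5.41, 5.51]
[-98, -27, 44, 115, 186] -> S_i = -98 + 71*i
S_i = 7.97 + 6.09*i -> [7.97, 14.06, 20.15, 26.24, 32.33]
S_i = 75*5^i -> [75, 375, 1875, 9375, 46875]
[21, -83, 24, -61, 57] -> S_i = Random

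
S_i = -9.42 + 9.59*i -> [-9.42, 0.17, 9.76, 19.35, 28.94]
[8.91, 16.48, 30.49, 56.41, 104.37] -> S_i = 8.91*1.85^i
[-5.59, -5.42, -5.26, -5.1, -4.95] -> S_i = -5.59*0.97^i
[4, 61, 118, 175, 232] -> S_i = 4 + 57*i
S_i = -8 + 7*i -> [-8, -1, 6, 13, 20]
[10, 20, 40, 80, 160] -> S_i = 10*2^i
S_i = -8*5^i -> [-8, -40, -200, -1000, -5000]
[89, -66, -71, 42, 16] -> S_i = Random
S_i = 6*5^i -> [6, 30, 150, 750, 3750]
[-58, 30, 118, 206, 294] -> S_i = -58 + 88*i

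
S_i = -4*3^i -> [-4, -12, -36, -108, -324]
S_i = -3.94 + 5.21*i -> [-3.94, 1.27, 6.48, 11.69, 16.9]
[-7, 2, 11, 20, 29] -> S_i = -7 + 9*i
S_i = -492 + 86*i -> [-492, -406, -320, -234, -148]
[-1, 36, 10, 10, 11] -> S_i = Random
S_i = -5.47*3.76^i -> [-5.47, -20.57, -77.33, -290.77, -1093.3]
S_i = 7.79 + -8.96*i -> [7.79, -1.17, -10.13, -19.09, -28.05]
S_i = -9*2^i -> [-9, -18, -36, -72, -144]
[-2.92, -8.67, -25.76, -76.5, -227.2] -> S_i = -2.92*2.97^i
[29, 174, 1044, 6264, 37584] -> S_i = 29*6^i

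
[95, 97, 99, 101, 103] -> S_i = 95 + 2*i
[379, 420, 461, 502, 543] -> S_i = 379 + 41*i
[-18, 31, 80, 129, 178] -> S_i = -18 + 49*i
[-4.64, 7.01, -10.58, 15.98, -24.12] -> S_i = -4.64*(-1.51)^i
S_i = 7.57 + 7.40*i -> [7.57, 14.97, 22.37, 29.77, 37.17]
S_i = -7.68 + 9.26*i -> [-7.68, 1.58, 10.84, 20.1, 29.36]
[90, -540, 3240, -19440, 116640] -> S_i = 90*-6^i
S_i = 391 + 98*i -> [391, 489, 587, 685, 783]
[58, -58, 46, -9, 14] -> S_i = Random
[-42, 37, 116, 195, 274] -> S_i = -42 + 79*i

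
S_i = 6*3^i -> [6, 18, 54, 162, 486]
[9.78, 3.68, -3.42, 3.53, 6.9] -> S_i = Random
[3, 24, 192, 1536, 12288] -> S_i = 3*8^i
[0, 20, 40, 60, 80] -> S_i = 0 + 20*i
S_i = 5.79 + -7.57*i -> [5.79, -1.78, -9.35, -16.92, -24.49]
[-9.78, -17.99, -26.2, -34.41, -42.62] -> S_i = -9.78 + -8.21*i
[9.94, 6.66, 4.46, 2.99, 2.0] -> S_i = 9.94*0.67^i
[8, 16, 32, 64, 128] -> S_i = 8*2^i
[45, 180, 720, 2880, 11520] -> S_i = 45*4^i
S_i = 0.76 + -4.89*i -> [0.76, -4.13, -9.02, -13.91, -18.8]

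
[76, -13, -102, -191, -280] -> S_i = 76 + -89*i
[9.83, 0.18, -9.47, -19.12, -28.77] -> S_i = 9.83 + -9.65*i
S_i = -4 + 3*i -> [-4, -1, 2, 5, 8]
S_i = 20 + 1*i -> [20, 21, 22, 23, 24]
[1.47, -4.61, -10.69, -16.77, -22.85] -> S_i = 1.47 + -6.08*i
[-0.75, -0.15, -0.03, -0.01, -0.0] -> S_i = -0.75*0.20^i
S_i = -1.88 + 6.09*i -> [-1.88, 4.21, 10.3, 16.39, 22.48]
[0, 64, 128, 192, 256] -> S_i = 0 + 64*i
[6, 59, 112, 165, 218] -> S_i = 6 + 53*i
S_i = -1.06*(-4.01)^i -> [-1.06, 4.25, -17.04, 68.35, -274.08]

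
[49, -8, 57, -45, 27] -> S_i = Random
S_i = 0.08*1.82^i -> [0.08, 0.15, 0.26, 0.48, 0.88]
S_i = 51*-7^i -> [51, -357, 2499, -17493, 122451]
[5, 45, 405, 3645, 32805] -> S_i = 5*9^i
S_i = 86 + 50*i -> [86, 136, 186, 236, 286]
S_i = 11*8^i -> [11, 88, 704, 5632, 45056]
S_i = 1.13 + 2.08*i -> [1.13, 3.21, 5.29, 7.37, 9.45]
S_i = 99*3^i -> [99, 297, 891, 2673, 8019]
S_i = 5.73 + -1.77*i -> [5.73, 3.96, 2.19, 0.42, -1.35]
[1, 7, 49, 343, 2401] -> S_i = 1*7^i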